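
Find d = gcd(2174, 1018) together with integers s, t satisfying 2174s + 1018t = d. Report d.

2

Repeated division:
2174 = 2*1018 + 138
1018 = 7*138 + 52
138 = 2*52 + 34
52 = 1*34 + 18
34 = 1*18 + 16
18 = 1*16 + 2
16 = 8*2 + 0
gcd(2174, 1018) = 2.
Express as a combination:
2 = 18 − 16
2 = −34 + 2·18
2 = 2·52 − 3·34
2 = −3·138 + 8·52
2 = 8·1018 − 59·138
2 = −59·2174 + 126·1018
So 2 = (-59)·2174 + (126)·1018.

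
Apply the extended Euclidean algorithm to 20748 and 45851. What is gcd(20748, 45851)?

Repeated division:
45851 = 2·20748 + 4355
20748 = 4·4355 + 3328
4355 = 1·3328 + 1027
3328 = 3·1027 + 247
1027 = 4·247 + 39
247 = 6·39 + 13
39 = 3·13 + 0
gcd(20748, 45851) = 13.
Working backward:
13 = 247 − 6·39
13 = −6·1027 + 25·247
13 = 25·3328 − 81·1027
13 = −81·4355 + 106·3328
13 = 106·20748 − 505·4355
13 = −505·45851 + 1116·20748
So 13 = (-505)·45851 + (1116)·20748.

13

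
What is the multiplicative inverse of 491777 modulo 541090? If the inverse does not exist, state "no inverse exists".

Compute gcd(491777, 541090):
541090 = 1·491777 + 49313
491777 = 9·49313 + 47960
49313 = 1·47960 + 1353
47960 = 35·1353 + 605
1353 = 2·605 + 143
605 = 4·143 + 33
143 = 4·33 + 11
33 = 3·11 + 0
The gcd is 11, not 1, hence no inverse exists.

no inverse exists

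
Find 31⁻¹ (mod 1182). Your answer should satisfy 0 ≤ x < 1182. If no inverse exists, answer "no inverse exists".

Extended Euclidean algorithm:
1182 = 38·31 + 4
31 = 7·4 + 3
4 = 1·3 + 1
3 = 3·1 + 0
Since gcd(31, 1182) = 1, back-substitute to write 1 as a combination:
1 = 4 − 3
1 = −31 + 8·4
1 = 8·1182 − 305·31
So 31·(-305) ≡ 1 (mod 1182), and -305 ≡ 877 (mod 1182).

877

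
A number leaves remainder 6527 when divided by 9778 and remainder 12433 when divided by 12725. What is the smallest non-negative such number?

98783883

Write x = 6527 + 9778·k. Then 9778·k ≡ 12433 − 6527 ≡ 5906 (mod 12725).
Need 9778⁻¹ mod 12725. Extended Euclid on (12725, 9778):
12725 = 1*9778 + 2947
9778 = 3*2947 + 937
2947 = 3*937 + 136
937 = 6*136 + 121
136 = 1*121 + 15
121 = 8*15 + 1
15 = 15*1 + 0
Back-substitute:
1 = 121 − 8·15
1 = −8·136 + 9·121
1 = 9·937 − 62·136
1 = −62·2947 + 195·937
1 = 195·9778 − 647·2947
1 = −647·12725 + 842·9778
9778⁻¹ ≡ 842 (mod 12725), so k ≡ 842·5906 ≡ 10102 (mod 12725).
x = 6527 + 9778·10102 = 98783883.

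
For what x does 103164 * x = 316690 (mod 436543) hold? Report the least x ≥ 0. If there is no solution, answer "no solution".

First find gcd(103164, 436543):
436543 = 4*103164 + 23887
103164 = 4*23887 + 7616
23887 = 3*7616 + 1039
7616 = 7*1039 + 343
1039 = 3*343 + 10
343 = 34*10 + 3
10 = 3*3 + 1
3 = 3*1 + 0
gcd = 1, so a unique solution mod 436543 exists.
Back-substitute for the Bézout coefficients:
1 = 10 − 3·3
1 = −3·343 + 103·10
1 = 103·1039 − 312·343
1 = −312·7616 + 2287·1039
1 = 2287·23887 − 7173·7616
1 = −7173·103164 + 30979·23887
1 = 30979·436543 − 131089·103164
So 103164·(-131089) ≡ 1 (mod 436543), giving 103164⁻¹ ≡ 305454.
x ≡ 103164⁻¹·316690 ≡ 305454·316690 ≡ 227347 (mod 436543).

227347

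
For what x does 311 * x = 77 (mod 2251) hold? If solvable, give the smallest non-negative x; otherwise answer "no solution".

449

First find gcd(311, 2251):
2251 = 7×311 + 74
311 = 4×74 + 15
74 = 4×15 + 14
15 = 1×14 + 1
14 = 14×1 + 0
gcd = 1, so a unique solution mod 2251 exists.
Back-substitute for the Bézout coefficients:
1 = 15 − 14
1 = −74 + 5·15
1 = 5·311 − 21·74
1 = −21·2251 + 152·311
So 311·(152) ≡ 1 (mod 2251), giving 311⁻¹ ≡ 152.
x ≡ 311⁻¹·77 ≡ 152·77 ≡ 449 (mod 2251).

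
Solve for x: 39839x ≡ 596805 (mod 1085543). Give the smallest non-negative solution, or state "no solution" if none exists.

501628

First find gcd(39839, 1085543):
1085543 = 27×39839 + 9890
39839 = 4×9890 + 279
9890 = 35×279 + 125
279 = 2×125 + 29
125 = 4×29 + 9
29 = 3×9 + 2
9 = 4×2 + 1
2 = 2×1 + 0
gcd = 1, so a unique solution mod 1085543 exists.
Back-substitute for the Bézout coefficients:
1 = 9 − 4·2
1 = −4·29 + 13·9
1 = 13·125 − 56·29
1 = −56·279 + 125·125
1 = 125·9890 − 4431·279
1 = −4431·39839 + 17849·9890
1 = 17849·1085543 − 486354·39839
So 39839·(-486354) ≡ 1 (mod 1085543), giving 39839⁻¹ ≡ 599189.
x ≡ 39839⁻¹·596805 ≡ 599189·596805 ≡ 501628 (mod 1085543).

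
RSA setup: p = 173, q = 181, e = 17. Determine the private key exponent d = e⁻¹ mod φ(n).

φ(n) = (p−1)(q−1) = 172·180 = 30960.
Need d with 17·d ≡ 1 (mod 30960). Apply the extended Euclidean algorithm:
30960 = 1821×17 + 3
17 = 5×3 + 2
3 = 1×2 + 1
2 = 2×1 + 0
Back-substitute:
1 = 3 − 2
1 = −17 + 6·3
1 = 6·30960 − 10927·17
So 17·(-10927) ≡ 1 (mod 30960), hence d ≡ -10927 ≡ 20033 (mod 30960).

20033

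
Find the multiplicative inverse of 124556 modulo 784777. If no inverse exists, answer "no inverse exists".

Apply the Euclidean algorithm to 784777 and 124556:
784777 = 6*124556 + 37441
124556 = 3*37441 + 12233
37441 = 3*12233 + 742
12233 = 16*742 + 361
742 = 2*361 + 20
361 = 18*20 + 1
20 = 20*1 + 0
The gcd is 1. Working backward:
1 = 361 − 18·20
1 = −18·742 + 37·361
1 = 37·12233 − 610·742
1 = −610·37441 + 1867·12233
1 = 1867·124556 − 6211·37441
1 = −6211·784777 + 39133·124556
So 124556·39133 ≡ 1 (mod 784777).

39133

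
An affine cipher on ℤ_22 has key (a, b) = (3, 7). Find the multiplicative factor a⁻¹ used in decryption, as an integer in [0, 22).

Apply the Euclidean algorithm to 22 and 3:
22 = 7·3 + 1
3 = 3·1 + 0
gcd = 1, so the inverse exists. Back-substitute:
1 = 22 − 7·3
Hence 3⁻¹ ≡ -7 ≡ 15 (mod 22).

15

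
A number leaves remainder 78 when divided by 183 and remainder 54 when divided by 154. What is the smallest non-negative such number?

21306

Write x = 78 + 183·k. Then 183·k ≡ 54 − 78 ≡ 130 (mod 154).
Need 183⁻¹ mod 154. Extended Euclid on (154, 29):
154 = 5*29 + 9
29 = 3*9 + 2
9 = 4*2 + 1
2 = 2*1 + 0
Back-substitute:
1 = 9 − 4·2
1 = −4·29 + 13·9
1 = 13·154 − 69·29
183⁻¹ ≡ 85 (mod 154), so k ≡ 85·130 ≡ 116 (mod 154).
x = 78 + 183·116 = 21306.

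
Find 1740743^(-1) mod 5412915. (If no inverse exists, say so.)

1254032

gcd(5412915, 1740743) by repeated division:
5412915 = 3·1740743 + 190686
1740743 = 9·190686 + 24569
190686 = 7·24569 + 18703
24569 = 1·18703 + 5866
18703 = 3·5866 + 1105
5866 = 5·1105 + 341
1105 = 3·341 + 82
341 = 4·82 + 13
82 = 6·13 + 4
13 = 3·4 + 1
4 = 4·1 + 0
gcd = 1, so the inverse exists. Back-substitute:
1 = 13 − 3·4
1 = −3·82 + 19·13
1 = 19·341 − 79·82
1 = −79·1105 + 256·341
1 = 256·5866 − 1359·1105
1 = −1359·18703 + 4333·5866
1 = 4333·24569 − 5692·18703
1 = −5692·190686 + 44177·24569
1 = 44177·1740743 − 403285·190686
1 = −403285·5412915 + 1254032·1740743
So 1740743·1254032 ≡ 1 (mod 5412915).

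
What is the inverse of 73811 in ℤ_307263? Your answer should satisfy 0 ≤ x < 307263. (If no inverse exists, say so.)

72425

Extended Euclidean algorithm:
307263 = 4·73811 + 12019
73811 = 6·12019 + 1697
12019 = 7·1697 + 140
1697 = 12·140 + 17
140 = 8·17 + 4
17 = 4·4 + 1
4 = 4·1 + 0
Since gcd(73811, 307263) = 1, back-substitute to write 1 as a combination:
1 = 17 − 4·4
1 = −4·140 + 33·17
1 = 33·1697 − 400·140
1 = −400·12019 + 2833·1697
1 = 2833·73811 − 17398·12019
1 = −17398·307263 + 72425·73811
So 73811·72425 ≡ 1 (mod 307263).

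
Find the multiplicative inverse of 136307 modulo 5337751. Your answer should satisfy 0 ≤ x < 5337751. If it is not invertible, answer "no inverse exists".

gcd(5337751, 136307) by repeated division:
5337751 = 39*136307 + 21778
136307 = 6*21778 + 5639
21778 = 3*5639 + 4861
5639 = 1*4861 + 778
4861 = 6*778 + 193
778 = 4*193 + 6
193 = 32*6 + 1
6 = 6*1 + 0
Since gcd(136307, 5337751) = 1, back-substitute to write 1 as a combination:
1 = 193 − 32·6
1 = −32·778 + 129·193
1 = 129·4861 − 806·778
1 = −806·5639 + 935·4861
1 = 935·21778 − 3611·5639
1 = −3611·136307 + 22601·21778
1 = 22601·5337751 − 885050·136307
Hence 136307⁻¹ ≡ -885050 ≡ 4452701 (mod 5337751).

4452701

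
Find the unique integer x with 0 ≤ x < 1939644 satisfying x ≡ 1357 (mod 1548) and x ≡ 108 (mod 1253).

Write x = 1357 + 1548·k. Then 1548·k ≡ 108 − 1357 ≡ 4 (mod 1253).
Need 1548⁻¹ mod 1253. Extended Euclid on (1253, 295):
1253 = 4×295 + 73
295 = 4×73 + 3
73 = 24×3 + 1
3 = 3×1 + 0
Back-substitute:
1 = 73 − 24·3
1 = −24·295 + 97·73
1 = 97·1253 − 412·295
1548⁻¹ ≡ 841 (mod 1253), so k ≡ 841·4 ≡ 858 (mod 1253).
x = 1357 + 1548·858 = 1329541.

1329541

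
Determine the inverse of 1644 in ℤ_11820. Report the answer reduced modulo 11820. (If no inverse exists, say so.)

Euclidean algorithm on 11820, 1644:
11820 = 7·1644 + 312
1644 = 5·312 + 84
312 = 3·84 + 60
84 = 1·60 + 24
60 = 2·24 + 12
24 = 2·12 + 0
The gcd is 12, not 1, hence no inverse exists.

no inverse exists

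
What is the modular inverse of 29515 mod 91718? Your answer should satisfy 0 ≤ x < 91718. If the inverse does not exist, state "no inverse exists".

76687

Extended Euclidean algorithm:
91718 = 3*29515 + 3173
29515 = 9*3173 + 958
3173 = 3*958 + 299
958 = 3*299 + 61
299 = 4*61 + 55
61 = 1*55 + 6
55 = 9*6 + 1
6 = 6*1 + 0
Since gcd(29515, 91718) = 1, back-substitute to write 1 as a combination:
1 = 55 − 9·6
1 = −9·61 + 10·55
1 = 10·299 − 49·61
1 = −49·958 + 157·299
1 = 157·3173 − 520·958
1 = −520·29515 + 4837·3173
1 = 4837·91718 − 15031·29515
Thus 29515·(-15031) ≡ 1 (mod 91718); reducing, -15031 mod 91718 = 76687.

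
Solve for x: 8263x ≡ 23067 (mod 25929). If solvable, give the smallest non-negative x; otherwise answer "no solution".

144

First find gcd(8263, 25929):
25929 = 3*8263 + 1140
8263 = 7*1140 + 283
1140 = 4*283 + 8
283 = 35*8 + 3
8 = 2*3 + 2
3 = 1*2 + 1
2 = 2*1 + 0
gcd = 1, so a unique solution mod 25929 exists.
Back-substitute for the Bézout coefficients:
1 = 3 − 2
1 = −8 + 3·3
1 = 3·283 − 106·8
1 = −106·1140 + 427·283
1 = 427·8263 − 3095·1140
1 = −3095·25929 + 9712·8263
So 8263·(9712) ≡ 1 (mod 25929), giving 8263⁻¹ ≡ 9712.
x ≡ 8263⁻¹·23067 ≡ 9712·23067 ≡ 144 (mod 25929).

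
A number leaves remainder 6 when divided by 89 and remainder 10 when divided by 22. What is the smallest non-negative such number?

Write x = 6 + 89·k. Then 89·k ≡ 10 − 6 ≡ 4 (mod 22).
Need 89⁻¹ mod 22. Extended Euclid on (22, 1):
22 = 22·1 + 0
89⁻¹ ≡ 1 (mod 22), so k ≡ 1·4 ≡ 4 (mod 22).
x = 6 + 89·4 = 362.

362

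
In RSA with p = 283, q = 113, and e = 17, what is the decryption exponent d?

16721

φ(n) = (p−1)(q−1) = 282·112 = 31584.
Need d with 17·d ≡ 1 (mod 31584). Apply the extended Euclidean algorithm:
31584 = 1857·17 + 15
17 = 1·15 + 2
15 = 7·2 + 1
2 = 2·1 + 0
Back-substitute:
1 = 15 − 7·2
1 = −7·17 + 8·15
1 = 8·31584 − 14863·17
So 17·(-14863) ≡ 1 (mod 31584), hence d ≡ -14863 ≡ 16721 (mod 31584).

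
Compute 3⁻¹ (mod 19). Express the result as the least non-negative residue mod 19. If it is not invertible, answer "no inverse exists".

gcd(19, 3) by repeated division:
19 = 6·3 + 1
3 = 3·1 + 0
gcd = 1, so the inverse exists. Back-substitute:
1 = 19 − 6·3
So 3·(-6) ≡ 1 (mod 19), and -6 ≡ 13 (mod 19).

13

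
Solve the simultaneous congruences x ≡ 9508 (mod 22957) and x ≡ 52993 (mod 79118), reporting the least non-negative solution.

841314687

Write x = 9508 + 22957·k. Then 22957·k ≡ 52993 − 9508 ≡ 43485 (mod 79118).
Need 22957⁻¹ mod 79118. Extended Euclid on (79118, 22957):
79118 = 3·22957 + 10247
22957 = 2·10247 + 2463
10247 = 4·2463 + 395
2463 = 6·395 + 93
395 = 4·93 + 23
93 = 4·23 + 1
23 = 23·1 + 0
Back-substitute:
1 = 93 − 4·23
1 = −4·395 + 17·93
1 = 17·2463 − 106·395
1 = −106·10247 + 441·2463
1 = 441·22957 − 988·10247
1 = −988·79118 + 3405·22957
22957⁻¹ ≡ 3405 (mod 79118), so k ≡ 3405·43485 ≡ 36647 (mod 79118).
x = 9508 + 22957·36647 = 841314687.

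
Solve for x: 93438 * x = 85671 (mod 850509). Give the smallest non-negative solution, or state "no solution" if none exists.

60905

First find gcd(93438, 850509):
850509 = 9·93438 + 9567
93438 = 9·9567 + 7335
9567 = 1·7335 + 2232
7335 = 3·2232 + 639
2232 = 3·639 + 315
639 = 2·315 + 9
315 = 35·9 + 0
gcd = 9 and 9 | 85671, so solutions exist. Divide through by 9: 10382x ≡ 9519 (mod 94501).
Now find 10382⁻¹ mod 94501:
94501 = 9·10382 + 1063
10382 = 9·1063 + 815
1063 = 1·815 + 248
815 = 3·248 + 71
248 = 3·71 + 35
71 = 2·35 + 1
35 = 35·1 + 0
Back-substitute:
1 = 71 − 2·35
1 = −2·248 + 7·71
1 = 7·815 − 23·248
1 = −23·1063 + 30·815
1 = 30·10382 − 293·1063
1 = −293·94501 + 2667·10382
So 10382⁻¹ ≡ 2667 (mod 94501).
Then x ≡ 2667·9519 ≡ 60905 (mod 94501); the smallest non-negative solution is x = 60905.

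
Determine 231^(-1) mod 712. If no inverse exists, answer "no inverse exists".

487

Apply the Euclidean algorithm to 712 and 231:
712 = 3*231 + 19
231 = 12*19 + 3
19 = 6*3 + 1
3 = 3*1 + 0
Since gcd(231, 712) = 1, back-substitute to write 1 as a combination:
1 = 19 − 6·3
1 = −6·231 + 73·19
1 = 73·712 − 225·231
Hence 231⁻¹ ≡ -225 ≡ 487 (mod 712).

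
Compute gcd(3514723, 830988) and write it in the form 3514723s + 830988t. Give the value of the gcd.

1

Euclidean algorithm:
3514723 = 4*830988 + 190771
830988 = 4*190771 + 67904
190771 = 2*67904 + 54963
67904 = 1*54963 + 12941
54963 = 4*12941 + 3199
12941 = 4*3199 + 145
3199 = 22*145 + 9
145 = 16*9 + 1
9 = 9*1 + 0
gcd(3514723, 830988) = 1.
Express as a combination:
1 = 145 − 16·9
1 = −16·3199 + 353·145
1 = 353·12941 − 1428·3199
1 = −1428·54963 + 6065·12941
1 = 6065·67904 − 7493·54963
1 = −7493·190771 + 21051·67904
1 = 21051·830988 − 91697·190771
1 = −91697·3514723 + 387839·830988
So 1 = (-91697)·3514723 + (387839)·830988.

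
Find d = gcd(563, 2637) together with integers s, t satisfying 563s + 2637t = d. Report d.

Apply Euclid's algorithm to 2637 and 563:
2637 = 4×563 + 385
563 = 1×385 + 178
385 = 2×178 + 29
178 = 6×29 + 4
29 = 7×4 + 1
4 = 4×1 + 0
gcd(563, 2637) = 1.
Back-substituting:
1 = 29 − 7·4
1 = −7·178 + 43·29
1 = 43·385 − 93·178
1 = −93·563 + 136·385
1 = 136·2637 − 637·563
So 1 = (136)·2637 + (-637)·563.

1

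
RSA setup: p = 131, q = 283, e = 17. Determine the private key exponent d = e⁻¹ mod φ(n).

φ(n) = (p−1)(q−1) = 130·282 = 36660.
Need d with 17·d ≡ 1 (mod 36660). Apply the extended Euclidean algorithm:
36660 = 2156*17 + 8
17 = 2*8 + 1
8 = 8*1 + 0
Back-substitute:
1 = 17 − 2·8
1 = −2·36660 + 4313·17
So 17·4313 ≡ 1 (mod 36660), hence d = 4313.

4313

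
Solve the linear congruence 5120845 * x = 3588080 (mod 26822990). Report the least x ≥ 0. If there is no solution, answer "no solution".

First find gcd(5120845, 26822990):
26822990 = 5·5120845 + 1218765
5120845 = 4·1218765 + 245785
1218765 = 4·245785 + 235625
245785 = 1·235625 + 10160
235625 = 23·10160 + 1945
10160 = 5·1945 + 435
1945 = 4·435 + 205
435 = 2·205 + 25
205 = 8·25 + 5
25 = 5·5 + 0
gcd = 5 and 5 | 3588080, so solutions exist. Divide through by 5: 1024169x ≡ 717616 (mod 5364598).
Now find 1024169⁻¹ mod 5364598:
5364598 = 5·1024169 + 243753
1024169 = 4·243753 + 49157
243753 = 4·49157 + 47125
49157 = 1·47125 + 2032
47125 = 23·2032 + 389
2032 = 5·389 + 87
389 = 4·87 + 41
87 = 2·41 + 5
41 = 8·5 + 1
5 = 5·1 + 0
Back-substitute:
1 = 41 − 8·5
1 = −8·87 + 17·41
1 = 17·389 − 76·87
1 = −76·2032 + 397·389
1 = 397·47125 − 9207·2032
1 = −9207·49157 + 9604·47125
1 = 9604·243753 − 47623·49157
1 = −47623·1024169 + 200096·243753
1 = 200096·5364598 − 1048103·1024169
So 1024169·(-1048103) ≡ 1 (mod 5364598), i.e. 1024169⁻¹ ≡ 4316495.
Then x ≡ 4316495·717616 ≡ 2615544 (mod 5364598); the smallest non-negative solution is x = 2615544.

2615544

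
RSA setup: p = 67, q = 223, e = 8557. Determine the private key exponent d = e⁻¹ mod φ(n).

φ(n) = (p−1)(q−1) = 66·222 = 14652.
Need d with 8557·d ≡ 1 (mod 14652). Apply the extended Euclidean algorithm:
14652 = 1*8557 + 6095
8557 = 1*6095 + 2462
6095 = 2*2462 + 1171
2462 = 2*1171 + 120
1171 = 9*120 + 91
120 = 1*91 + 29
91 = 3*29 + 4
29 = 7*4 + 1
4 = 4*1 + 0
Back-substitute:
1 = 29 − 7·4
1 = −7·91 + 22·29
1 = 22·120 − 29·91
1 = −29·1171 + 283·120
1 = 283·2462 − 595·1171
1 = −595·6095 + 1473·2462
1 = 1473·8557 − 2068·6095
1 = −2068·14652 + 3541·8557
So 8557·3541 ≡ 1 (mod 14652), hence d = 3541.

3541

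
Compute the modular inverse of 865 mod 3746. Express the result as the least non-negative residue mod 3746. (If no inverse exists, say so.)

537

Apply the Euclidean algorithm to 3746 and 865:
3746 = 4*865 + 286
865 = 3*286 + 7
286 = 40*7 + 6
7 = 1*6 + 1
6 = 6*1 + 0
The gcd is 1. Working backward:
1 = 7 − 6
1 = −286 + 41·7
1 = 41·865 − 124·286
1 = −124·3746 + 537·865
So 865·537 ≡ 1 (mod 3746).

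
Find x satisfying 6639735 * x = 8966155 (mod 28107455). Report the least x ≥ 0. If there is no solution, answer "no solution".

First find gcd(6639735, 28107455):
28107455 = 4×6639735 + 1548515
6639735 = 4×1548515 + 445675
1548515 = 3×445675 + 211490
445675 = 2×211490 + 22695
211490 = 9×22695 + 7235
22695 = 3×7235 + 990
7235 = 7×990 + 305
990 = 3×305 + 75
305 = 4×75 + 5
75 = 15×5 + 0
gcd = 5 and 5 | 8966155, so solutions exist. Divide through by 5: 1327947x ≡ 1793231 (mod 5621491).
Now find 1327947⁻¹ mod 5621491:
5621491 = 4×1327947 + 309703
1327947 = 4×309703 + 89135
309703 = 3×89135 + 42298
89135 = 2×42298 + 4539
42298 = 9×4539 + 1447
4539 = 3×1447 + 198
1447 = 7×198 + 61
198 = 3×61 + 15
61 = 4×15 + 1
15 = 15×1 + 0
Back-substitute:
1 = 61 − 4·15
1 = −4·198 + 13·61
1 = 13·1447 − 95·198
1 = −95·4539 + 298·1447
1 = 298·42298 − 2777·4539
1 = −2777·89135 + 5852·42298
1 = 5852·309703 − 20333·89135
1 = −20333·1327947 + 87184·309703
1 = 87184·5621491 − 369069·1327947
So 1327947·(-369069) ≡ 1 (mod 5621491), i.e. 1327947⁻¹ ≡ 5252422.
Then x ≡ 5252422·1793231 ≡ 3406473 (mod 5621491); the smallest non-negative solution is x = 3406473.

3406473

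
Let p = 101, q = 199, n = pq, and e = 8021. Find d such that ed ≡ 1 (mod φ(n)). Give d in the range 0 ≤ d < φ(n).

16781

φ(n) = (p−1)(q−1) = 100·198 = 19800.
Need d with 8021·d ≡ 1 (mod 19800). Apply the extended Euclidean algorithm:
19800 = 2·8021 + 3758
8021 = 2·3758 + 505
3758 = 7·505 + 223
505 = 2·223 + 59
223 = 3·59 + 46
59 = 1·46 + 13
46 = 3·13 + 7
13 = 1·7 + 6
7 = 1·6 + 1
6 = 6·1 + 0
Back-substitute:
1 = 7 − 6
1 = −13 + 2·7
1 = 2·46 − 7·13
1 = −7·59 + 9·46
1 = 9·223 − 34·59
1 = −34·505 + 77·223
1 = 77·3758 − 573·505
1 = −573·8021 + 1223·3758
1 = 1223·19800 − 3019·8021
So 8021·(-3019) ≡ 1 (mod 19800), hence d ≡ -3019 ≡ 16781 (mod 19800).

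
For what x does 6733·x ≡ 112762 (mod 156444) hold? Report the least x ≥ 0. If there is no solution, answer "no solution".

First find gcd(6733, 156444):
156444 = 23×6733 + 1585
6733 = 4×1585 + 393
1585 = 4×393 + 13
393 = 30×13 + 3
13 = 4×3 + 1
3 = 3×1 + 0
gcd = 1, so a unique solution mod 156444 exists.
Back-substitute for the Bézout coefficients:
1 = 13 − 4·3
1 = −4·393 + 121·13
1 = 121·1585 − 488·393
1 = −488·6733 + 2073·1585
1 = 2073·156444 − 48167·6733
So 6733·(-48167) ≡ 1 (mod 156444), giving 6733⁻¹ ≡ 108277.
x ≡ 6733⁻¹·112762 ≡ 108277·112762 ≡ 15538 (mod 156444).

15538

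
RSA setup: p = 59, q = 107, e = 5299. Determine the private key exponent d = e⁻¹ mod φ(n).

3179

φ(n) = (p−1)(q−1) = 58·106 = 6148.
Need d with 5299·d ≡ 1 (mod 6148). Apply the extended Euclidean algorithm:
6148 = 1·5299 + 849
5299 = 6·849 + 205
849 = 4·205 + 29
205 = 7·29 + 2
29 = 14·2 + 1
2 = 2·1 + 0
Back-substitute:
1 = 29 − 14·2
1 = −14·205 + 99·29
1 = 99·849 − 410·205
1 = −410·5299 + 2559·849
1 = 2559·6148 − 2969·5299
So 5299·(-2969) ≡ 1 (mod 6148), hence d ≡ -2969 ≡ 3179 (mod 6148).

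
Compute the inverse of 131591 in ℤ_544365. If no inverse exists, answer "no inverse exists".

gcd(544365, 131591) by repeated division:
544365 = 4×131591 + 18001
131591 = 7×18001 + 5584
18001 = 3×5584 + 1249
5584 = 4×1249 + 588
1249 = 2×588 + 73
588 = 8×73 + 4
73 = 18×4 + 1
4 = 4×1 + 0
gcd = 1, so the inverse exists. Back-substitute:
1 = 73 − 18·4
1 = −18·588 + 145·73
1 = 145·1249 − 308·588
1 = −308·5584 + 1377·1249
1 = 1377·18001 − 4439·5584
1 = −4439·131591 + 32450·18001
1 = 32450·544365 − 134239·131591
So 131591·(-134239) ≡ 1 (mod 544365), and -134239 ≡ 410126 (mod 544365).

410126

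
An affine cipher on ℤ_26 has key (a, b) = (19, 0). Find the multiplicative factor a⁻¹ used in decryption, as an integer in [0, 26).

11

Apply the Euclidean algorithm to 26 and 19:
26 = 1×19 + 7
19 = 2×7 + 5
7 = 1×5 + 2
5 = 2×2 + 1
2 = 2×1 + 0
Since gcd(19, 26) = 1, back-substitute to write 1 as a combination:
1 = 5 − 2·2
1 = −2·7 + 3·5
1 = 3·19 − 8·7
1 = −8·26 + 11·19
So 19·11 ≡ 1 (mod 26).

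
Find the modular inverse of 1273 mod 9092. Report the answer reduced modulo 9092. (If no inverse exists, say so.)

Extended Euclidean algorithm:
9092 = 7·1273 + 181
1273 = 7·181 + 6
181 = 30·6 + 1
6 = 6·1 + 0
Since gcd(1273, 9092) = 1, back-substitute to write 1 as a combination:
1 = 181 − 30·6
1 = −30·1273 + 211·181
1 = 211·9092 − 1507·1273
So 1273·(-1507) ≡ 1 (mod 9092), and -1507 ≡ 7585 (mod 9092).

7585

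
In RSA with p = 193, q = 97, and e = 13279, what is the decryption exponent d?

12319

φ(n) = (p−1)(q−1) = 192·96 = 18432.
Need d with 13279·d ≡ 1 (mod 18432). Apply the extended Euclidean algorithm:
18432 = 1*13279 + 5153
13279 = 2*5153 + 2973
5153 = 1*2973 + 2180
2973 = 1*2180 + 793
2180 = 2*793 + 594
793 = 1*594 + 199
594 = 2*199 + 196
199 = 1*196 + 3
196 = 65*3 + 1
3 = 3*1 + 0
Back-substitute:
1 = 196 − 65·3
1 = −65·199 + 66·196
1 = 66·594 − 197·199
1 = −197·793 + 263·594
1 = 263·2180 − 723·793
1 = −723·2973 + 986·2180
1 = 986·5153 − 1709·2973
1 = −1709·13279 + 4404·5153
1 = 4404·18432 − 6113·13279
So 13279·(-6113) ≡ 1 (mod 18432), hence d ≡ -6113 ≡ 12319 (mod 18432).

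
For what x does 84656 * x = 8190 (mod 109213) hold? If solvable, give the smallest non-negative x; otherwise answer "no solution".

6515

First find gcd(84656, 109213):
109213 = 1*84656 + 24557
84656 = 3*24557 + 10985
24557 = 2*10985 + 2587
10985 = 4*2587 + 637
2587 = 4*637 + 39
637 = 16*39 + 13
39 = 3*13 + 0
gcd = 13 and 13 | 8190, so solutions exist. Divide through by 13: 6512x ≡ 630 (mod 8401).
Now find 6512⁻¹ mod 8401:
8401 = 1×6512 + 1889
6512 = 3×1889 + 845
1889 = 2×845 + 199
845 = 4×199 + 49
199 = 4×49 + 3
49 = 16×3 + 1
3 = 3×1 + 0
Back-substitute:
1 = 49 − 16·3
1 = −16·199 + 65·49
1 = 65·845 − 276·199
1 = −276·1889 + 617·845
1 = 617·6512 − 2127·1889
1 = −2127·8401 + 2744·6512
So 6512⁻¹ ≡ 2744 (mod 8401).
Then x ≡ 2744·630 ≡ 6515 (mod 8401); the smallest non-negative solution is x = 6515.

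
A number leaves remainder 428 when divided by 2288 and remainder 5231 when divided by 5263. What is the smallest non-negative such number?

Write x = 428 + 2288·k. Then 2288·k ≡ 5231 − 428 ≡ 4803 (mod 5263).
Need 2288⁻¹ mod 5263. Extended Euclid on (5263, 2288):
5263 = 2×2288 + 687
2288 = 3×687 + 227
687 = 3×227 + 6
227 = 37×6 + 5
6 = 1×5 + 1
5 = 5×1 + 0
Back-substitute:
1 = 6 − 5
1 = −227 + 38·6
1 = 38·687 − 115·227
1 = −115·2288 + 383·687
1 = 383·5263 − 881·2288
2288⁻¹ ≡ 4382 (mod 5263), so k ≡ 4382·4803 ≡ 9 (mod 5263).
x = 428 + 2288·9 = 21020.

21020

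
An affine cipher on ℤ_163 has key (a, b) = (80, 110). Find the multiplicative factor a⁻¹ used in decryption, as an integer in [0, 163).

Apply the Euclidean algorithm to 163 and 80:
163 = 2*80 + 3
80 = 26*3 + 2
3 = 1*2 + 1
2 = 2*1 + 0
Since gcd(80, 163) = 1, back-substitute to write 1 as a combination:
1 = 3 − 2
1 = −80 + 27·3
1 = 27·163 − 55·80
Hence 80⁻¹ ≡ -55 ≡ 108 (mod 163).

108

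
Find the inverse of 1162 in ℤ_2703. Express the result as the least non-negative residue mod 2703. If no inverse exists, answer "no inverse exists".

Extended Euclidean algorithm:
2703 = 2*1162 + 379
1162 = 3*379 + 25
379 = 15*25 + 4
25 = 6*4 + 1
4 = 4*1 + 0
The gcd is 1. Working backward:
1 = 25 − 6·4
1 = −6·379 + 91·25
1 = 91·1162 − 279·379
1 = −279·2703 + 649·1162
So 1162·649 ≡ 1 (mod 2703).

649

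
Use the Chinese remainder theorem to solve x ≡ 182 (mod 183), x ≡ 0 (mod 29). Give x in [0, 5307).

Write x = 182 + 183·k. Then 183·k ≡ 0 − 182 ≡ 21 (mod 29).
Need 183⁻¹ mod 29. Extended Euclid on (29, 9):
29 = 3×9 + 2
9 = 4×2 + 1
2 = 2×1 + 0
Back-substitute:
1 = 9 − 4·2
1 = −4·29 + 13·9
183⁻¹ ≡ 13 (mod 29), so k ≡ 13·21 ≡ 12 (mod 29).
x = 182 + 183·12 = 2378.

2378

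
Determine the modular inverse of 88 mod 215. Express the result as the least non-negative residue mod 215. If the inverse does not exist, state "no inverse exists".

22

gcd(215, 88) by repeated division:
215 = 2*88 + 39
88 = 2*39 + 10
39 = 3*10 + 9
10 = 1*9 + 1
9 = 9*1 + 0
gcd = 1, so the inverse exists. Back-substitute:
1 = 10 − 9
1 = −39 + 4·10
1 = 4·88 − 9·39
1 = −9·215 + 22·88
So 88·22 ≡ 1 (mod 215).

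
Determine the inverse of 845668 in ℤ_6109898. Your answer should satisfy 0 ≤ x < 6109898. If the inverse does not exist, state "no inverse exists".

Euclidean algorithm on 6109898, 845668:
6109898 = 7*845668 + 190222
845668 = 4*190222 + 84780
190222 = 2*84780 + 20662
84780 = 4*20662 + 2132
20662 = 9*2132 + 1474
2132 = 1*1474 + 658
1474 = 2*658 + 158
658 = 4*158 + 26
158 = 6*26 + 2
26 = 13*2 + 0
gcd(845668, 6109898) = 2 ≠ 1, so 845668 has no multiplicative inverse modulo 6109898.

no inverse exists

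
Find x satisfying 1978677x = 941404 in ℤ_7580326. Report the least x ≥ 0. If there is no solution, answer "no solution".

823736

First find gcd(1978677, 7580326):
7580326 = 3*1978677 + 1644295
1978677 = 1*1644295 + 334382
1644295 = 4*334382 + 306767
334382 = 1*306767 + 27615
306767 = 11*27615 + 3002
27615 = 9*3002 + 597
3002 = 5*597 + 17
597 = 35*17 + 2
17 = 8*2 + 1
2 = 2*1 + 0
gcd = 1, so a unique solution mod 7580326 exists.
Back-substitute for the Bézout coefficients:
1 = 17 − 8·2
1 = −8·597 + 281·17
1 = 281·3002 − 1413·597
1 = −1413·27615 + 12998·3002
1 = 12998·306767 − 144391·27615
1 = −144391·334382 + 157389·306767
1 = 157389·1644295 − 773947·334382
1 = −773947·1978677 + 931336·1644295
1 = 931336·7580326 − 3567955·1978677
So 1978677·(-3567955) ≡ 1 (mod 7580326), giving 1978677⁻¹ ≡ 4012371.
x ≡ 1978677⁻¹·941404 ≡ 4012371·941404 ≡ 823736 (mod 7580326).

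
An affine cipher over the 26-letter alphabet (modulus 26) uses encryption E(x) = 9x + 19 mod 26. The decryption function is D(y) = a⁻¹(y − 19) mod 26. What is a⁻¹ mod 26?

3

Apply the Euclidean algorithm to 26 and 9:
26 = 2·9 + 8
9 = 1·8 + 1
8 = 8·1 + 0
gcd = 1, so the inverse exists. Back-substitute:
1 = 9 − 8
1 = −26 + 3·9
So 9·3 ≡ 1 (mod 26).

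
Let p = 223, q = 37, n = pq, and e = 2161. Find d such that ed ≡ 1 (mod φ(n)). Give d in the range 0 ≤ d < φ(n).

5185

φ(n) = (p−1)(q−1) = 222·36 = 7992.
Need d with 2161·d ≡ 1 (mod 7992). Apply the extended Euclidean algorithm:
7992 = 3×2161 + 1509
2161 = 1×1509 + 652
1509 = 2×652 + 205
652 = 3×205 + 37
205 = 5×37 + 20
37 = 1×20 + 17
20 = 1×17 + 3
17 = 5×3 + 2
3 = 1×2 + 1
2 = 2×1 + 0
Back-substitute:
1 = 3 − 2
1 = −17 + 6·3
1 = 6·20 − 7·17
1 = −7·37 + 13·20
1 = 13·205 − 72·37
1 = −72·652 + 229·205
1 = 229·1509 − 530·652
1 = −530·2161 + 759·1509
1 = 759·7992 − 2807·2161
So 2161·(-2807) ≡ 1 (mod 7992), hence d ≡ -2807 ≡ 5185 (mod 7992).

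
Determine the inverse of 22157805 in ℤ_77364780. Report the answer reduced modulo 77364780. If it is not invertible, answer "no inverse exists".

Compute gcd(22157805, 77364780):
77364780 = 3·22157805 + 10891365
22157805 = 2·10891365 + 375075
10891365 = 29·375075 + 14190
375075 = 26·14190 + 6135
14190 = 2·6135 + 1920
6135 = 3·1920 + 375
1920 = 5·375 + 45
375 = 8·45 + 15
45 = 3·15 + 0
The gcd is 15, not 1, hence no inverse exists.

no inverse exists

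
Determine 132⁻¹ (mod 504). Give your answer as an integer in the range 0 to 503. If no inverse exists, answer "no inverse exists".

Euclidean algorithm on 504, 132:
504 = 3*132 + 108
132 = 1*108 + 24
108 = 4*24 + 12
24 = 2*12 + 0
gcd(132, 504) = 12 ≠ 1, so 132 has no multiplicative inverse modulo 504.

no inverse exists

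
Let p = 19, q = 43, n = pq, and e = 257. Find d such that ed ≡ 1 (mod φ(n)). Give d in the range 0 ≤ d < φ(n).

φ(n) = (p−1)(q−1) = 18·42 = 756.
Need d with 257·d ≡ 1 (mod 756). Apply the extended Euclidean algorithm:
756 = 2·257 + 242
257 = 1·242 + 15
242 = 16·15 + 2
15 = 7·2 + 1
2 = 2·1 + 0
Back-substitute:
1 = 15 − 7·2
1 = −7·242 + 113·15
1 = 113·257 − 120·242
1 = −120·756 + 353·257
So 257·353 ≡ 1 (mod 756), hence d = 353.

353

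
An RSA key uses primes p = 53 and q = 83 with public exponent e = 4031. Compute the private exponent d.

183

φ(n) = (p−1)(q−1) = 52·82 = 4264.
Need d with 4031·d ≡ 1 (mod 4264). Apply the extended Euclidean algorithm:
4264 = 1×4031 + 233
4031 = 17×233 + 70
233 = 3×70 + 23
70 = 3×23 + 1
23 = 23×1 + 0
Back-substitute:
1 = 70 − 3·23
1 = −3·233 + 10·70
1 = 10·4031 − 173·233
1 = −173·4264 + 183·4031
So 4031·183 ≡ 1 (mod 4264), hence d = 183.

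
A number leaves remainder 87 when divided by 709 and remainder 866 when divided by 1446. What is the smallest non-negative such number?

509858

Write x = 87 + 709·k. Then 709·k ≡ 866 − 87 ≡ 779 (mod 1446).
Need 709⁻¹ mod 1446. Extended Euclid on (1446, 709):
1446 = 2×709 + 28
709 = 25×28 + 9
28 = 3×9 + 1
9 = 9×1 + 0
Back-substitute:
1 = 28 − 3·9
1 = −3·709 + 76·28
1 = 76·1446 − 155·709
709⁻¹ ≡ 1291 (mod 1446), so k ≡ 1291·779 ≡ 719 (mod 1446).
x = 87 + 709·719 = 509858.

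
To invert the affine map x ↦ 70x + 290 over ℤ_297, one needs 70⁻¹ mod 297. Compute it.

Apply the Euclidean algorithm to 297 and 70:
297 = 4·70 + 17
70 = 4·17 + 2
17 = 8·2 + 1
2 = 2·1 + 0
The gcd is 1. Working backward:
1 = 17 − 8·2
1 = −8·70 + 33·17
1 = 33·297 − 140·70
Thus 70·(-140) ≡ 1 (mod 297); reducing, -140 mod 297 = 157.

157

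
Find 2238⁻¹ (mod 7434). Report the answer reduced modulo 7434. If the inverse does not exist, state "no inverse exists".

no inverse exists

Compute gcd(2238, 7434):
7434 = 3·2238 + 720
2238 = 3·720 + 78
720 = 9·78 + 18
78 = 4·18 + 6
18 = 3·6 + 0
gcd(2238, 7434) = 6 ≠ 1, so 2238 has no multiplicative inverse modulo 7434.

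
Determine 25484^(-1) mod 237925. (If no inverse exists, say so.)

Run Euclid on (237925, 25484):
237925 = 9*25484 + 8569
25484 = 2*8569 + 8346
8569 = 1*8346 + 223
8346 = 37*223 + 95
223 = 2*95 + 33
95 = 2*33 + 29
33 = 1*29 + 4
29 = 7*4 + 1
4 = 4*1 + 0
gcd = 1, so the inverse exists. Back-substitute:
1 = 29 − 7·4
1 = −7·33 + 8·29
1 = 8·95 − 23·33
1 = −23·223 + 54·95
1 = 54·8346 − 2021·223
1 = −2021·8569 + 2075·8346
1 = 2075·25484 − 6171·8569
1 = −6171·237925 + 57614·25484
So 25484·57614 ≡ 1 (mod 237925).

57614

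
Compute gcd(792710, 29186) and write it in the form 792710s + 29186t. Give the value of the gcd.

Apply Euclid's algorithm to 792710 and 29186:
792710 = 27*29186 + 4688
29186 = 6*4688 + 1058
4688 = 4*1058 + 456
1058 = 2*456 + 146
456 = 3*146 + 18
146 = 8*18 + 2
18 = 9*2 + 0
gcd(792710, 29186) = 2.
Working backward:
2 = 146 − 8·18
2 = −8·456 + 25·146
2 = 25·1058 − 58·456
2 = −58·4688 + 257·1058
2 = 257·29186 − 1600·4688
2 = −1600·792710 + 43457·29186
So 2 = (-1600)·792710 + (43457)·29186.

2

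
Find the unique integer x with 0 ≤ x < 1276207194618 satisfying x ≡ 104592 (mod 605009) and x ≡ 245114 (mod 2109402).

Write x = 104592 + 605009·k. Then 605009·k ≡ 245114 − 104592 ≡ 140522 (mod 2109402).
Need 605009⁻¹ mod 2109402. Extended Euclid on (2109402, 605009):
2109402 = 3*605009 + 294375
605009 = 2*294375 + 16259
294375 = 18*16259 + 1713
16259 = 9*1713 + 842
1713 = 2*842 + 29
842 = 29*29 + 1
29 = 29*1 + 0
Back-substitute:
1 = 842 − 29·29
1 = −29·1713 + 59·842
1 = 59·16259 − 560·1713
1 = −560·294375 + 10139·16259
1 = 10139·605009 − 20838·294375
1 = −20838·2109402 + 72653·605009
605009⁻¹ ≡ 72653 (mod 2109402), so k ≡ 72653·140522 ≡ 1948588 (mod 2109402).
x = 104592 + 605009·1948588 = 1178913381884.

1178913381884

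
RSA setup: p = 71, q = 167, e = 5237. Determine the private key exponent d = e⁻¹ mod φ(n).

φ(n) = (p−1)(q−1) = 70·166 = 11620.
Need d with 5237·d ≡ 1 (mod 11620). Apply the extended Euclidean algorithm:
11620 = 2·5237 + 1146
5237 = 4·1146 + 653
1146 = 1·653 + 493
653 = 1·493 + 160
493 = 3·160 + 13
160 = 12·13 + 4
13 = 3·4 + 1
4 = 4·1 + 0
Back-substitute:
1 = 13 − 3·4
1 = −3·160 + 37·13
1 = 37·493 − 114·160
1 = −114·653 + 151·493
1 = 151·1146 − 265·653
1 = −265·5237 + 1211·1146
1 = 1211·11620 − 2687·5237
So 5237·(-2687) ≡ 1 (mod 11620), hence d ≡ -2687 ≡ 8933 (mod 11620).

8933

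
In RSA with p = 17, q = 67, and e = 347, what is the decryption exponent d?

563

φ(n) = (p−1)(q−1) = 16·66 = 1056.
Need d with 347·d ≡ 1 (mod 1056). Apply the extended Euclidean algorithm:
1056 = 3*347 + 15
347 = 23*15 + 2
15 = 7*2 + 1
2 = 2*1 + 0
Back-substitute:
1 = 15 − 7·2
1 = −7·347 + 162·15
1 = 162·1056 − 493·347
So 347·(-493) ≡ 1 (mod 1056), hence d ≡ -493 ≡ 563 (mod 1056).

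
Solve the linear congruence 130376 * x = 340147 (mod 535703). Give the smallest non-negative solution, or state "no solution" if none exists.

528552

First find gcd(130376, 535703):
535703 = 4×130376 + 14199
130376 = 9×14199 + 2585
14199 = 5×2585 + 1274
2585 = 2×1274 + 37
1274 = 34×37 + 16
37 = 2×16 + 5
16 = 3×5 + 1
5 = 5×1 + 0
gcd = 1, so a unique solution mod 535703 exists.
Back-substitute for the Bézout coefficients:
1 = 16 − 3·5
1 = −3·37 + 7·16
1 = 7·1274 − 241·37
1 = −241·2585 + 489·1274
1 = 489·14199 − 2686·2585
1 = −2686·130376 + 24663·14199
1 = 24663·535703 − 101338·130376
So 130376·(-101338) ≡ 1 (mod 535703), giving 130376⁻¹ ≡ 434365.
x ≡ 130376⁻¹·340147 ≡ 434365·340147 ≡ 528552 (mod 535703).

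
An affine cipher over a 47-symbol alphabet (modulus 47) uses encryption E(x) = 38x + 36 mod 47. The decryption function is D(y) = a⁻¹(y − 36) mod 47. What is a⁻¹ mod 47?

gcd(47, 38) by repeated division:
47 = 1·38 + 9
38 = 4·9 + 2
9 = 4·2 + 1
2 = 2·1 + 0
Since gcd(38, 47) = 1, back-substitute to write 1 as a combination:
1 = 9 − 4·2
1 = −4·38 + 17·9
1 = 17·47 − 21·38
Thus 38·(-21) ≡ 1 (mod 47); reducing, -21 mod 47 = 26.

26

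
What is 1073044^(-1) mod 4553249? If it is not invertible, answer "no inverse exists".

3048010

gcd(4553249, 1073044) by repeated division:
4553249 = 4·1073044 + 261073
1073044 = 4·261073 + 28752
261073 = 9·28752 + 2305
28752 = 12·2305 + 1092
2305 = 2·1092 + 121
1092 = 9·121 + 3
121 = 40·3 + 1
3 = 3·1 + 0
Since gcd(1073044, 4553249) = 1, back-substitute to write 1 as a combination:
1 = 121 − 40·3
1 = −40·1092 + 361·121
1 = 361·2305 − 762·1092
1 = −762·28752 + 9505·2305
1 = 9505·261073 − 86307·28752
1 = −86307·1073044 + 354733·261073
1 = 354733·4553249 − 1505239·1073044
Hence 1073044⁻¹ ≡ -1505239 ≡ 3048010 (mod 4553249).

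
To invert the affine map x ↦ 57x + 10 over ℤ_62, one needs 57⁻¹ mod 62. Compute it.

37

Run Euclid on (62, 57):
62 = 1×57 + 5
57 = 11×5 + 2
5 = 2×2 + 1
2 = 2×1 + 0
Since gcd(57, 62) = 1, back-substitute to write 1 as a combination:
1 = 5 − 2·2
1 = −2·57 + 23·5
1 = 23·62 − 25·57
Thus 57·(-25) ≡ 1 (mod 62); reducing, -25 mod 62 = 37.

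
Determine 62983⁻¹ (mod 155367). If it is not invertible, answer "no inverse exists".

5797

Extended Euclidean algorithm:
155367 = 2*62983 + 29401
62983 = 2*29401 + 4181
29401 = 7*4181 + 134
4181 = 31*134 + 27
134 = 4*27 + 26
27 = 1*26 + 1
26 = 26*1 + 0
gcd = 1, so the inverse exists. Back-substitute:
1 = 27 − 26
1 = −134 + 5·27
1 = 5·4181 − 156·134
1 = −156·29401 + 1097·4181
1 = 1097·62983 − 2350·29401
1 = −2350·155367 + 5797·62983
So 62983·5797 ≡ 1 (mod 155367).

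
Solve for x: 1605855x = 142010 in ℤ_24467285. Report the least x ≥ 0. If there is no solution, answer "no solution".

2582903

First find gcd(1605855, 24467285):
24467285 = 15·1605855 + 379460
1605855 = 4·379460 + 88015
379460 = 4·88015 + 27400
88015 = 3·27400 + 5815
27400 = 4·5815 + 4140
5815 = 1·4140 + 1675
4140 = 2·1675 + 790
1675 = 2·790 + 95
790 = 8·95 + 30
95 = 3·30 + 5
30 = 6·5 + 0
gcd = 5 and 5 | 142010, so solutions exist. Divide through by 5: 321171x ≡ 28402 (mod 4893457).
Now find 321171⁻¹ mod 4893457:
4893457 = 15*321171 + 75892
321171 = 4*75892 + 17603
75892 = 4*17603 + 5480
17603 = 3*5480 + 1163
5480 = 4*1163 + 828
1163 = 1*828 + 335
828 = 2*335 + 158
335 = 2*158 + 19
158 = 8*19 + 6
19 = 3*6 + 1
6 = 6*1 + 0
Back-substitute:
1 = 19 − 3·6
1 = −3·158 + 25·19
1 = 25·335 − 53·158
1 = −53·828 + 131·335
1 = 131·1163 − 184·828
1 = −184·5480 + 867·1163
1 = 867·17603 − 2785·5480
1 = −2785·75892 + 12007·17603
1 = 12007·321171 − 50813·75892
1 = −50813·4893457 + 774202·321171
So 321171⁻¹ ≡ 774202 (mod 4893457).
Then x ≡ 774202·28402 ≡ 2582903 (mod 4893457); the smallest non-negative solution is x = 2582903.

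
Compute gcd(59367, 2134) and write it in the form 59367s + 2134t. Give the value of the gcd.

Euclidean algorithm:
59367 = 27×2134 + 1749
2134 = 1×1749 + 385
1749 = 4×385 + 209
385 = 1×209 + 176
209 = 1×176 + 33
176 = 5×33 + 11
33 = 3×11 + 0
gcd(59367, 2134) = 11.
Working backward:
11 = 176 − 5·33
11 = −5·209 + 6·176
11 = 6·385 − 11·209
11 = −11·1749 + 50·385
11 = 50·2134 − 61·1749
11 = −61·59367 + 1697·2134
So 11 = (-61)·59367 + (1697)·2134.

11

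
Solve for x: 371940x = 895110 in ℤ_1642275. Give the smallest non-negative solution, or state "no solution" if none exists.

First find gcd(371940, 1642275):
1642275 = 4×371940 + 154515
371940 = 2×154515 + 62910
154515 = 2×62910 + 28695
62910 = 2×28695 + 5520
28695 = 5×5520 + 1095
5520 = 5×1095 + 45
1095 = 24×45 + 15
45 = 3×15 + 0
gcd = 15 and 15 | 895110, so solutions exist. Divide through by 15: 24796x ≡ 59674 (mod 109485).
Now find 24796⁻¹ mod 109485:
109485 = 4×24796 + 10301
24796 = 2×10301 + 4194
10301 = 2×4194 + 1913
4194 = 2×1913 + 368
1913 = 5×368 + 73
368 = 5×73 + 3
73 = 24×3 + 1
3 = 3×1 + 0
Back-substitute:
1 = 73 − 24·3
1 = −24·368 + 121·73
1 = 121·1913 − 629·368
1 = −629·4194 + 1379·1913
1 = 1379·10301 − 3387·4194
1 = −3387·24796 + 8153·10301
1 = 8153·109485 − 35999·24796
So 24796·(-35999) ≡ 1 (mod 109485), i.e. 24796⁻¹ ≡ 73486.
Then x ≡ 73486·59674 ≡ 859 (mod 109485); the smallest non-negative solution is x = 859.

859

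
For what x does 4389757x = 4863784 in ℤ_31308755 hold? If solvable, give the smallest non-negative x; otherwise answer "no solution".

21610607

First find gcd(4389757, 31308755):
31308755 = 7·4389757 + 580456
4389757 = 7·580456 + 326565
580456 = 1·326565 + 253891
326565 = 1·253891 + 72674
253891 = 3·72674 + 35869
72674 = 2·35869 + 936
35869 = 38·936 + 301
936 = 3·301 + 33
301 = 9·33 + 4
33 = 8·4 + 1
4 = 4·1 + 0
gcd = 1, so a unique solution mod 31308755 exists.
Back-substitute for the Bézout coefficients:
1 = 33 − 8·4
1 = −8·301 + 73·33
1 = 73·936 − 227·301
1 = −227·35869 + 8699·936
1 = 8699·72674 − 17625·35869
1 = −17625·253891 + 61574·72674
1 = 61574·326565 − 79199·253891
1 = −79199·580456 + 140773·326565
1 = 140773·4389757 − 1064610·580456
1 = −1064610·31308755 + 7593043·4389757
So 4389757·(7593043) ≡ 1 (mod 31308755), giving 4389757⁻¹ ≡ 7593043.
x ≡ 4389757⁻¹·4863784 ≡ 7593043·4863784 ≡ 21610607 (mod 31308755).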